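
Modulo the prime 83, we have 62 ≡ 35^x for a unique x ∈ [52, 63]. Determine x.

Compute 35^52 mod 83 = 49, then multiply by 35 repeatedly:
  35^52=49  35^53=55  35^54=16  35^55=62
Found 62 at exponent 55.

55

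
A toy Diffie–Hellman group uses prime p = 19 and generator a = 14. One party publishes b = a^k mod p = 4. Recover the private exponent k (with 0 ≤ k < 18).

Successive powers of 14 modulo 19:
  14^0=1  14^1=14  14^2=6  14^3=8  14^4=17  14^5=10
  14^6=7  14^7=3  14^8=4
So 14^8 ≡ 4 (mod 19), giving k = 8.

8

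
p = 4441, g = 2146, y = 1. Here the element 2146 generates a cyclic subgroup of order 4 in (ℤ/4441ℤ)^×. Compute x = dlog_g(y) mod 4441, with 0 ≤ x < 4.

Successive powers of 2146 modulo 4441:
  2146^0=1
So 2146^0 ≡ 1 (mod 4441), giving x = 0.

0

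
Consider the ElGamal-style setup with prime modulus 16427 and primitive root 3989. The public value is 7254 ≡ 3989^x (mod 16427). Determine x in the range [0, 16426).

Baby-step giant-step with m = ceil(sqrt(16426)) = 129.
Baby table (3989^j mod 16427 for j=0..128):
  0:1  1:3989  2:10785  3:15479  4:13065  5:9841  6:11646  7:338
  8:1268  9:14963  10:8116  11:13534  12:8004  13:10295  14:15682  15:1482
  16:14405  17:16326  18:7786  19:11324  20:13613  21:11022  22:8106  23:6498
  24:15143  25:3348  26:21  27:1634  28:12934  29:12946  30:11533  31:9537
  32:14588  33:7098  34:10201  35:2110  36:6166  37:4955  38:3814  39:2644
  40:782  41:14695  42:6819  43:14306  44:15663  45:7826  46:6614  47:1484
  48:5956  49:5042  50:5890  51:4600  52:441  53:1460  54:8782  55:9034
  56:12215  57:3153  58:10662  59:1215  60:670  61:11456  62:14497  63:5493
  64:14386  65:6243  66:16422  67:12909  68:11783  69:4740  70:383  71:76
  72:7478  73:14737  74:10087  75:7320  76:8701  77:14465  78:9261  79:14233
  80:3725  81:9017  82:10110  83:505  84:10351  85:9088  86:14070  87:10598
  88:8751  89:364  90:6420  91:16114  92:16322  93:8257  94:1038  95:978
  96:8043  97:1596  98:9195  99:13791  100:14703  101:5877  102:2024  103:8079
  104:13784  105:3207  106:12517  107:8660  108:15186  109:10605  110:3820  111:10151
  112:16211  113:9007  114:3074  115:7644  116:3404  117:9854  118:14222  119:9127
  120:5371  121:4111  122:4633  123:662  124:12398  125:10352  126:13077  127:8428
  128:9650
Giant step factor: 3989^(-129) ≡ 15732 (mod 16427).
Scan 7254·15732^i mod 16427 for i = 0, 1, …:
  i=0: 7254   i=1: 1559   i=2: 677   i=3: 5868
  i=4: 12063   i=5: 10412   i=6: 7967   i=7: 15261
  i=8: 5447   i=9: 8972     …   i=24: 11537
  i=25: 14588
Match at i=25, j=32: x = 25·129 + 32 = 3257.

3257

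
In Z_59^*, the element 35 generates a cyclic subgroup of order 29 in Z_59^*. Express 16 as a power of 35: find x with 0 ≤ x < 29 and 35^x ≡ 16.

Successive powers of 35 modulo 59:
  35^0=1  35^1=35  35^2=45  35^3=41  35^4=19  35^5=16
So 35^5 ≡ 16 (mod 59), giving x = 5.

5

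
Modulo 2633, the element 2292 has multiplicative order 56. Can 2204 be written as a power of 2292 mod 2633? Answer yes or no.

2204 ∈ ⟨2292⟩ iff 2204^56 ≡ 1 (mod 2633), since |⟨2292⟩| = 56.
2204^56 mod 2633 = 1.
Since 1 = 1, 2204 lies in the subgroup.

yes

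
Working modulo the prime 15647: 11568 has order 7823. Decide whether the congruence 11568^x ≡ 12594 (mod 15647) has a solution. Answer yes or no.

12594 ∈ ⟨11568⟩ iff 12594^7823 ≡ 1 (mod 15647), since |⟨11568⟩| = 7823.
12594^7823 mod 15647 = 15646.
Since 15646 ≠ 1, 12594 does not lie in the subgroup.

no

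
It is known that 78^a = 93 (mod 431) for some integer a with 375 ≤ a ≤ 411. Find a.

377

Compute 78^375 mod 431 = 407, then multiply by 78 repeatedly:
  78^375=407  78^376=283  78^377=93
Found 93 at exponent 377.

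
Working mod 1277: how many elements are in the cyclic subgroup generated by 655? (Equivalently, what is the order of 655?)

319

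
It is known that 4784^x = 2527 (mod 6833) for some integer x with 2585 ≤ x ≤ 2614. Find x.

2604

Compute 4784^2585 mod 6833 = 397, then multiply by 4784 repeatedly:
  4784^2585=397  4784^2586=6507  4784^2587=5173  4784^2588=5339  4784^2589=22
  4784^2590=2753  4784^2591=3161  4784^2592=795  4784^2593=4132  4784^2594=6452
  4784^2595=1707  4784^2596=853  4784^2597=1451  4784^2598=6089  4784^2599=697
  4784^2600=6777  4784^2601=5416  4784^2602=6241  4784^2603=3567  4784^2604=2527
Found 2527 at exponent 2604.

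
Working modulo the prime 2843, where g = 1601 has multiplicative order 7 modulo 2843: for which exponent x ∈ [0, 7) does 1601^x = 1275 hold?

6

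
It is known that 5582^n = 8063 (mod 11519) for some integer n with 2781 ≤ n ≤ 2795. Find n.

Compute 5582^2781 mod 11519 = 4031, then multiply by 5582 repeatedly:
  5582^2781=4031  5582^2782=4435  5582^2783=1839  5582^2784=1869  5582^2785=8063
Found 8063 at exponent 2785.

2785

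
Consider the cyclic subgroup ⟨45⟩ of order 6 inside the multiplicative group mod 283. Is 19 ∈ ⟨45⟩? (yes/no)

⟨45⟩ has order 6; its elements mod 283 are {1, 44, 45, 238, 239, 282}.
19 is not in this set.

no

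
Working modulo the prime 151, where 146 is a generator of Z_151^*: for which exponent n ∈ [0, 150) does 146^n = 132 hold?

45

Baby-step giant-step with m = ceil(sqrt(150)) = 13.
Baby table (146^j mod 151 for j=0..12):
  0:1  1:146  2:25  3:26  4:21  5:46  6:72  7:93
  8:139  9:60  10:2  11:141  12:50
Giant step factor: 146^(-13) ≡ 61 (mod 151).
Scan 132·61^i mod 151 for i = 0, 1, …:
  i=0: 132   i=1: 49   i=2: 120   i=3: 72
Match at i=3, j=6: n = 3·13 + 6 = 45.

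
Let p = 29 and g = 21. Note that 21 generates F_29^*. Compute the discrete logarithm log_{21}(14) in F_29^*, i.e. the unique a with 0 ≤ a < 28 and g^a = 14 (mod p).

9

Successive powers of 21 modulo 29:
  21^0=1  21^1=21  21^2=6  21^3=10  21^4=7  21^5=2
  21^6=13  21^7=12  21^8=20  21^9=14
So 21^9 ≡ 14 (mod 29), giving a = 9.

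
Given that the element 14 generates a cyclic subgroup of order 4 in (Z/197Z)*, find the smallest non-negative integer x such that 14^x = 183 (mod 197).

3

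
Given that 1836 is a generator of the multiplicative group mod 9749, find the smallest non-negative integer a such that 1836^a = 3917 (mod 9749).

Baby-step giant-step with m = ceil(sqrt(9748)) = 99.
Baby table (1836^j mod 9749 for j=0..98):
  0:1  1:1836  2:7491  3:7386  4:9586  5:2951  6:7341  7:4958
  8:7071  9:6437  10:2544  11:1013  12:7558  13:3661  14:4535  15:614
  16:6169  17:7695  18:1719  19:7157  20:8349  21:3336  22:2524  23:3289
  24:3973  25:2176  26:7795  27:88  28:5584  29:6025  30:6534  31:5154
  32:6214  33:2574  34:7348  35:8061  36:1014  37:9394  38:1403  39:2172
  40:451  41:9120  42:5287  43:6677  44:4479  45:5037  46:5880  47:3537
  48:1098  49:7634  50:6711  51:8409  52:6257  53:3530  54:7744  55:3942
  56:3754  57:9550  58:5098  59:888  60:2285  61:3190  62:7440  63:1491
  64:7756  65:6476  66:5905  67:692  68:3142  69:7053  70:2636  71:4192
  72:4551  73:743  74:9037  75:8883  76:8860  77:5628  78:8817  79:4672
  80:8421  81:8791  82:5681  83:8635  84:1986  85:170  86:152  87:6100
  88:7748  89:1537  90:4471  91:98  92:4446  93:2943  94:2402  95:3524
  96:6477  97:7741  98:8183
Giant step factor: 1836^(-99) ≡ 2966 (mod 9749).
Scan 3917·2966^i mod 9749 for i = 0, 1, …:
  i=0: 3917   i=1: 6763   i=2: 5365   i=3: 2222
  i=4: 128   i=5: 9186   i=6: 6970   i=7: 5140
  i=8: 7553   i=9: 8745     …   i=32: 6752
  i=33: 1986
Match at i=33, j=84: a = 33·99 + 84 = 3351.

3351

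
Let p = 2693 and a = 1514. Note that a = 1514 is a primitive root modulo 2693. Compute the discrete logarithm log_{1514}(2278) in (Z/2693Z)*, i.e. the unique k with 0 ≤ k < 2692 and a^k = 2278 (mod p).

577

Baby-step giant-step with m = ceil(sqrt(2692)) = 52.
Baby table (1514^j mod 2693 for j=0..51):
  0:1  1:1514  2:453  3:1820  4:541  5:402  6:10  7:1675
  8:1837  9:2042  10:24  11:1327  12:100  13:592  14:2212  15:1569
  16:240  17:2498  18:1000  19:534  20:576  21:2225  22:2400  23:743
  24:1921  25:2647  26:374  27:706  28:2456  29:2044  30:359  31:2233
  32:1047  33:1674  34:323  35:1589  36:897  37:786  38:2391  39:582
  40:537  41:2425  42:891  43:2474  44:2366  45:434  46:2677  47:13
  48:831  49:503  50:2116  51:1647
Giant step factor: 1514^(-52) ≡ 1296 (mod 2693).
Scan 2278·1296^i mod 2693 for i = 0, 1, …:
  i=0: 2278   i=1: 760   i=2: 2015   i=3: 1923
  i=4: 1183   i=5: 851   i=6: 1459   i=7: 378
  i=8: 2455   i=9: 1247   i=10: 312   i=11: 402
Match at i=11, j=5: k = 11·52 + 5 = 577.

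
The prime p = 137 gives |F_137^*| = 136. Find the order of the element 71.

136

The order of 71 must divide p − 1 = 136 = 2^3 · 17.
Divisors: 1, 2, 4, 8, 17, 34, 68, 136.
Check each in increasing order: 71^1 ≡ 71;  71^2 ≡ 109;  71^4 ≡ 99;  71^8 ≡ 74;  71^17 ≡ 127;  71^34 ≡ 100;  71^68 ≡ 136;  71^136 ≡ 1.
Smallest exponent giving 1 is 136.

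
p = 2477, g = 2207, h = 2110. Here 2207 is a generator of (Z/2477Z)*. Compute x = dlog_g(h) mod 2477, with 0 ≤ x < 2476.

1859

Baby-step giant-step with m = ceil(sqrt(2476)) = 50.
Baby table (2207^j mod 2477 for j=0..49):
  0:1  1:2207  2:1067  3:1719  4:1546  5:1193  6:2377  7:2230
  8:2288  9:1490  10:1451  11:2073  12:92  13:2407  14:1561  15:2097
  16:1043  17:768  18:708  19:2046  20:2428  21:845  22:2211  23:2464
  24:1033  25:991  26:2423  27:2195  28:1830  29:1300  30:734  31:2457
  32:446  33:953  34:298  35:1281  36:910  37:2000  38:2463  39:1303
  40:2401  41:704  42:649  43:637  44:1400  45:981  46:169  47:1433
  48:1979  49:702
Giant step factor: 2207^(-50) ≡ 25 (mod 2477).
Scan 2110·25^i mod 2477 for i = 0, 1, …:
  i=0: 2110   i=1: 733   i=2: 986   i=3: 2357
  i=4: 1954   i=5: 1787   i=6: 89   i=7: 2225
  i=8: 1131   i=9: 1028     …   i=36: 555
  i=37: 1490
Match at i=37, j=9: x = 37·50 + 9 = 1859.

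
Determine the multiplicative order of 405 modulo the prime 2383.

2382

The order of 405 must divide p − 1 = 2382 = 2 · 3 · 397.
Divisors: 1, 2, 3, 6, 397, 794, 1191, 2382.
Check each in increasing order: 405^1 ≡ 405;  405^2 ≡ 1981;  405^3 ≡ 1617;  405^6 ≡ 538;  405^397 ≡ 1280;  405^794 ≡ 1279;  405^1191 ≡ 2382;  405^2382 ≡ 1.
Smallest exponent giving 1 is 2382.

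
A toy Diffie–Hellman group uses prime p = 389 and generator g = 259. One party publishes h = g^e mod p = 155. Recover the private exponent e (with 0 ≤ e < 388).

Baby-step giant-step with m = ceil(sqrt(388)) = 20.
Baby table (259^j mod 389 for j=0..19):
  0:1  1:259  2:173  3:72  4:365  5:8  6:127  7:217
  8:187  9:197  10:64  11:238  12:180  13:329  14:20  15:123
  16:348  17:273  18:298  19:160
Giant step factor: 259^(-20) ≡ 17 (mod 389).
Scan 155·17^i mod 389 for i = 0, 1, …:
  i=0: 155   i=1: 301   i=2: 60   i=3: 242
  i=4: 224   i=5: 307   i=6: 162   i=7: 31
  i=8: 138   i=9: 12   i=10: 204   i=11: 356
  i=12: 217
Match at i=12, j=7: e = 12·20 + 7 = 247.

247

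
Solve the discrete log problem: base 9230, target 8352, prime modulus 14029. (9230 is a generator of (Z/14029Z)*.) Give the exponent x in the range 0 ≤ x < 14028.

Baby-step giant-step with m = ceil(sqrt(14028)) = 119.
Baby table (9230^j mod 14029 for j=0..118):
  0:1  1:9230  2:8812  3:8647  4:829  5:5865  6:10068  7:13573
  8:13849  9:8051  10:13146  11:759  12:5099  13:10504  14:11530  15:11935
  16:4342  17:9836  18:4621  19:3670  20:8094  21:3195  22:892  23:12166
  24:4064  25:11203  26:9960  27:12792  28:2096  29:89  30:7788  31:12673
  32:12017  33:3636  34:2912  35:12225  36:1503  37:12038  38:1060  39:5587
  40:11435  41:4883  42:8942  43:2053  44:10040  45:7655  46:5606  47:4428
  48:3963  49:4887  50:3775  51:9243  52:2541  53:10971  54:1008  55:2613
  56:2139  57:4167  58:7921  59:5711  60:5577  61:3309  62:937  63:6646
  64:7792  65:7506  66:5178  67:10166  68:6228  69:7627  70:13717  71:10214
  72:340  73:9733  74:7903  75:7919  76:1280  77:1982  78:44  79:13308
  80:8945  81:1685  82:8418  83:5538  84:8093  85:7994  86:6109  87:3519
  88:3235  89:5338  90:13921  91:13248  92:2276  93:6067  94:8671  95:11914
  96:6918  97:7161  98:5411  99:290  100:11190  101:2202  102:10468  103:1917
  104:3341  105:1688  106:8050  107:3916  108:5976  109:10481  110:9675  111:5665
  112:1867  113:4798  114:10016  115:10599  116:4553  117:7335  118:12125
Giant step factor: 9230^(-119) ≡ 13470 (mod 14029).
Scan 8352·13470^i mod 14029 for i = 0, 1, …:
  i=0: 8352   i=1: 2889   i=2: 12413   i=3: 5488
  i=4: 4559   i=5: 4797   i=6: 12045   i=7: 765
  i=8: 7264   i=9: 7834     …   i=33: 9277
  i=34: 4887
Match at i=34, j=49: x = 34·119 + 49 = 4095.

4095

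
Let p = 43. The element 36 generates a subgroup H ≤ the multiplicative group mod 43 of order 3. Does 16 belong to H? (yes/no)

no

⟨36⟩ has order 3; its elements mod 43 are {1, 6, 36}.
16 is not in this set.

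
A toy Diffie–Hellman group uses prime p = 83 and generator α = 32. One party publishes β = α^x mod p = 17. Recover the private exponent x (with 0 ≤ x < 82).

44

Baby-step giant-step with m = ceil(sqrt(82)) = 10.
Baby table (32^j mod 83 for j=0..9):
  0:1  1:32  2:28  3:66  4:37  5:22  6:40  7:35
  8:41  9:67
Giant step factor: 32^(-10) ≡ 77 (mod 83).
Scan 17·77^i mod 83 for i = 0, 1, …:
  i=0: 17   i=1: 64   i=2: 31   i=3: 63
  i=4: 37
Match at i=4, j=4: x = 4·10 + 4 = 44.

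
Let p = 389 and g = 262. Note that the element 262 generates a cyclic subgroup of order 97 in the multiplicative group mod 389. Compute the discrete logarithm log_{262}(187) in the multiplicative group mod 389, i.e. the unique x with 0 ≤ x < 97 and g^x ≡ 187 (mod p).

66

Baby-step giant-step with m = ceil(sqrt(97)) = 10.
Baby table (262^j mod 389 for j=0..9):
  0:1  1:262  2:180  3:91  4:113  5:42  6:112  7:169
  8:321  9:78
Giant step factor: 262^(-10) ≡ 245 (mod 389).
Scan 187·245^i mod 389 for i = 0, 1, …:
  i=0: 187   i=1: 302   i=2: 80   i=3: 150
  i=4: 184   i=5: 345   i=6: 112
Match at i=6, j=6: x = 6·10 + 6 = 66.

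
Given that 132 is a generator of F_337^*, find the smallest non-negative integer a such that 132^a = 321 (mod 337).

40

Baby-step giant-step with m = ceil(sqrt(336)) = 19.
Baby table (132^j mod 337 for j=0..18):
  0:1  1:132  2:237  3:280  4:227  5:308  6:216  7:204
  8:305  9:157  10:167  11:139  12:150  13:254  14:165  15:212
  16:13  17:31  18:48
Giant step factor: 132^(-19) ≡ 171 (mod 337).
Scan 321·171^i mod 337 for i = 0, 1, …:
  i=0: 321   i=1: 297   i=2: 237
Match at i=2, j=2: a = 2·19 + 2 = 40.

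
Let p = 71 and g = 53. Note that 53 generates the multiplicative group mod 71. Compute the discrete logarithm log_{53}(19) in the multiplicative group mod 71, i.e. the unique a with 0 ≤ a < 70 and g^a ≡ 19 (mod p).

Successive powers of 53 modulo 71:
  53^0=1  53^1=53  53^2=40  53^3=61  53^4=38  53^5=26
  53^6=29  53^7=46  53^8=24  53^9=65  53^10=37  53^11=44
  53^12=60  53^13=56  53^14=57  53^15=39  53^16=8  53^17=69
  53^18=36  53^19=62  53^20=20  53^21=66  53^22=19
So 53^22 ≡ 19 (mod 71), giving a = 22.

22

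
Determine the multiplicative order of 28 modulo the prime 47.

23

The order of 28 must divide p − 1 = 46 = 2 · 23.
Divisors: 1, 2, 23, 46.
Check each in increasing order: 28^1 ≡ 28;  28^2 ≡ 32;  28^23 ≡ 1.
Smallest exponent giving 1 is 23.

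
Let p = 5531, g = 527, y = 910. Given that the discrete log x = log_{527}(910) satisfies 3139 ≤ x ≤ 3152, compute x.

Compute 527^3139 mod 5531 = 1617, then multiply by 527 repeatedly:
  527^3139=1617  527^3140=385  527^3141=3779  527^3142=373  527^3143=2986
  527^3144=2818  527^3145=2778  527^3146=3822  527^3147=910
Found 910 at exponent 3147.

3147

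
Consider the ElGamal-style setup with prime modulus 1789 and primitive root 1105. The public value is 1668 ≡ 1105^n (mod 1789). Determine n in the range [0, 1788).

Baby-step giant-step with m = ceil(sqrt(1788)) = 43.
Baby table (1105^j mod 1789 for j=0..42):
  0:1  1:1105  2:927  3:1027  4:609  5:281  6:1008  7:1082
  8:558  9:1174  10:245  11:586  12:1701  13:1155  14:718  15:863
  16:78  17:318  18:746  19:1390  20:988  21:450  22:1697  23:313
  24:588  25:333  26:1220  27:983  28:292  29:640  30:545  31:1121
  32:717  33:1547  34:940  35:1080  36:137  37:1109  38:1769  39:1157
  40:1139  41:928  42:343
Giant step factor: 1105^(-43) ≡ 1690 (mod 1789).
Scan 1668·1690^i mod 1789 for i = 0, 1, …:
  i=0: 1668   i=1: 1245   i=2: 186   i=3: 1265
  i=4: 1784   i=5: 495   i=6: 1087   i=7: 1516
  i=8: 192   i=9: 671     …   i=37: 630
  i=38: 245
Match at i=38, j=10: n = 38·43 + 10 = 1644.

1644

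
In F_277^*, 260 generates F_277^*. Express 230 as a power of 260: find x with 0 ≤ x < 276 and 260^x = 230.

Baby-step giant-step with m = ceil(sqrt(276)) = 17.
Baby table (260^j mod 277 for j=0..16):
  0:1  1:260  2:12  3:73  4:144  5:45  6:66  7:263
  8:238  9:109  10:86  11:200  12:201  13:184  14:196  15:269
  16:136
Giant step factor: 260^(-17) ≡ 176 (mod 277).
Scan 230·176^i mod 277 for i = 0, 1, …:
  i=0: 230   i=1: 38   i=2: 40   i=3: 115
  i=4: 19   i=5: 20   i=6: 196
Match at i=6, j=14: x = 6·17 + 14 = 116.

116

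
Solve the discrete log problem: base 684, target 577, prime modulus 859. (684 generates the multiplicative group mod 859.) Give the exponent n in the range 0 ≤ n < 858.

251

Baby-step giant-step with m = ceil(sqrt(858)) = 30.
Baby table (684^j mod 859 for j=0..29):
  0:1  1:684  2:560  3:785  4:65  5:651  6:322  7:344
  8:789  9:224  10:314  11:26  12:604  13:816  14:653  15:831
  16:605  17:641  18:354  19:757  20:670  21:433  22:676  23:242
  24:600  25:657  26:131  27:268  28:345  29:614
Giant step factor: 684^(-30) ≡ 733 (mod 859).
Scan 577·733^i mod 859 for i = 0, 1, …:
  i=0: 577   i=1: 313   i=2: 76   i=3: 732
  i=4: 540   i=5: 680   i=6: 220   i=7: 627
  i=8: 26
Match at i=8, j=11: n = 8·30 + 11 = 251.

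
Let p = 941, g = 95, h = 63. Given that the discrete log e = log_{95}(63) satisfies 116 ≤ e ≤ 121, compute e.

119

Compute 95^116 mod 941 = 342, then multiply by 95 repeatedly:
  95^116=342  95^117=496  95^118=70  95^119=63
Found 63 at exponent 119.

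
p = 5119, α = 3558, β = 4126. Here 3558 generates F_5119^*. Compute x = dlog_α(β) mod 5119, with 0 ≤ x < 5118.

1026

Baby-step giant-step with m = ceil(sqrt(5118)) = 72.
Baby table (3558^j mod 5119 for j=0..71):
  0:1  1:3558  2:77  3:2659  4:810  5:5102  6:942  7:3810
  8:868  9:1587  10:289  11:4462  12:1777  13:601  14:3735  15:206
  16:931  17:505  18:21  19:3052  20:1617  21:4649  22:1653  23:4762
  24:4425  25:3225  26:2871  27:2613  28:950  29:1560  30:1484  31:2383
  32:1650  33:4326  34:4194  35:367  36:441  37:2664  38:3243  39:368
  40:3999  41:2741  42:783  43:1178  44:3982  45:3683  46:4593  47:2046
  48:450  49:3972  50:3936  51:3823  52:1051  53:2588  54:4142  55:4754
  56:1556  57:2609  58:2075  59:1252  60:1086  61:4262  62:1718  63:558
  64:4311  65:2014  66:4331  67:1508  68:752  69:3498  70:1595  71:3158
Giant step factor: 3558^(-72) ≡ 4245 (mod 5119).
Scan 4126·4245^i mod 5119 for i = 0, 1, …:
  i=0: 4126   i=1: 2771   i=2: 4552   i=3: 4134
  i=4: 898   i=5: 3474   i=6: 4410   i=7: 267
  i=8: 2116   i=9: 3694     …   i=13: 4258
  i=14: 21
Match at i=14, j=18: x = 14·72 + 18 = 1026.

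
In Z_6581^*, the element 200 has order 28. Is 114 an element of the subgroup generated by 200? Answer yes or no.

no

114 ∈ ⟨200⟩ iff 114^28 ≡ 1 (mod 6581), since |⟨200⟩| = 28.
114^28 mod 6581 = 5743.
Since 5743 ≠ 1, 114 does not lie in the subgroup.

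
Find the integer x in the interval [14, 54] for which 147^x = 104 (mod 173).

Compute 147^14 mod 173 = 167, then multiply by 147 repeatedly:
  147^14=167  147^15=156  147^16=96  147^17=99  147^18=21
  147^19=146  147^20=10  147^21=86  147^22=13  147^23=8
  147^24=138  147^25=45  147^26=41  147^27=145  147^28=36
  147^29=102  147^30=116  147^31=98  147^32=47  147^33=162
  147^34=113  147^35=3  147^36=95  147^37=125  147^38=37
  147^39=76  147^40=100  147^41=168  147^42=130  147^43=80
  147^44=169  147^45=104
Found 104 at exponent 45.

45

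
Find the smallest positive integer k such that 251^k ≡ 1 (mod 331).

The order of 251 must divide p − 1 = 330 = 2 · 3 · 5 · 11.
Divisors: 1, 2, 3, 5, 6, 10, 11, 15, 22, 30, 33, 55, 66, 110, 165, 330.
Check each in increasing order: 251^1 ≡ 251;  251^2 ≡ 111;  251^3 ≡ 57;  251^5 ≡ 38;  251^6 ≡ 270;  251^10 ≡ 120;  251^11 ≡ 330;  251^15 ≡ 257;  251^22 ≡ 1.
Smallest exponent giving 1 is 22.

22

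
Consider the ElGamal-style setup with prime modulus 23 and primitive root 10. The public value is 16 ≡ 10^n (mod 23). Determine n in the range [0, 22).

Successive powers of 10 modulo 23:
  10^0=1  10^1=10  10^2=8  10^3=11  10^4=18  10^5=19
  10^6=6  10^7=14  10^8=2  10^9=20  10^10=16
So 10^10 ≡ 16 (mod 23), giving n = 10.

10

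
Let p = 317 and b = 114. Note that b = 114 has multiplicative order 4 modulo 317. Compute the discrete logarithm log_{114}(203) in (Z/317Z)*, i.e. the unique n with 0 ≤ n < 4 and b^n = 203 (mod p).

Successive powers of 114 modulo 317:
  114^0=1  114^1=114  114^2=316  114^3=203
So 114^3 ≡ 203 (mod 317), giving n = 3.

3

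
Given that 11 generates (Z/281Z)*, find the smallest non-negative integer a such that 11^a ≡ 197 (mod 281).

87

Baby-step giant-step with m = ceil(sqrt(280)) = 17.
Baby table (11^j mod 281 for j=0..16):
  0:1  1:11  2:121  3:207  4:29  5:38  6:137  7:102
  8:279  9:259  10:39  11:148  12:223  13:205  14:7  15:77
  16:4
Giant step factor: 11^(-17) ≡ 198 (mod 281).
Scan 197·198^i mod 281 for i = 0, 1, …:
  i=0: 197   i=1: 228   i=2: 184   i=3: 183
  i=4: 266   i=5: 121
Match at i=5, j=2: a = 5·17 + 2 = 87.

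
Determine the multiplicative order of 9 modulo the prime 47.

23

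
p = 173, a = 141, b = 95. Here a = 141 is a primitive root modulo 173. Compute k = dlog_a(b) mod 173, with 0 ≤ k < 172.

Baby-step giant-step with m = ceil(sqrt(172)) = 14.
Baby table (141^j mod 173 for j=0..13):
  0:1  1:141  2:159  3:102  4:23  5:129  6:24  7:97
  8:10  9:26  10:33  11:155  12:57  13:79
Giant step factor: 141^(-14) ≡ 31 (mod 173).
Scan 95·31^i mod 173 for i = 0, 1, …:
  i=0: 95   i=1: 4   i=2: 124   i=3: 38
  i=4: 140   i=5: 15   i=6: 119   i=7: 56
  i=8: 6   i=9: 13   i=10: 57
Match at i=10, j=12: k = 10·14 + 12 = 152.

152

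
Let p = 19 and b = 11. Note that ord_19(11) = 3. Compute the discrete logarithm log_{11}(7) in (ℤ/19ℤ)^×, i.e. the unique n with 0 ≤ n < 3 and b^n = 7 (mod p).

2

Successive powers of 11 modulo 19:
  11^0=1  11^1=11  11^2=7
So 11^2 ≡ 7 (mod 19), giving n = 2.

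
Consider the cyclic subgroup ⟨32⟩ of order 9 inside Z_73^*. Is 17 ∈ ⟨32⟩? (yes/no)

17 ∈ ⟨32⟩ iff 17^9 ≡ 1 (mod 73), since |⟨32⟩| = 9.
17^9 mod 73 = 63.
Since 63 ≠ 1, 17 does not lie in the subgroup.

no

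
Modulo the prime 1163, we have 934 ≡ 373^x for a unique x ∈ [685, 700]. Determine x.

696

Compute 373^685 mod 1163 = 818, then multiply by 373 repeatedly:
  373^685=818  373^686=408  373^687=994  373^688=928  373^689=733
  373^690=104  373^691=413  373^692=533  373^693=1099  373^694=551
  373^695=835  373^696=934
Found 934 at exponent 696.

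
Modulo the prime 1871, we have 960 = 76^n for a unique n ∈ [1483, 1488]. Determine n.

Compute 76^1483 mod 1871 = 505, then multiply by 76 repeatedly:
  76^1483=505  76^1484=960
Found 960 at exponent 1484.

1484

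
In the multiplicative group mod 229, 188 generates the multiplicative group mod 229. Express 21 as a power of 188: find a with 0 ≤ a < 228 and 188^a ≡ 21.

15

Successive powers of 188 modulo 229:
  188^0=1  188^1=188  188^2=78  188^3=8  188^4=130  188^5=166
  188^6=64  188^7=124  188^8=183  188^9=54  188^10=76  188^11=90
  188^12=203  188^13=150  188^14=33  188^15=21
So 188^15 ≡ 21 (mod 229), giving a = 15.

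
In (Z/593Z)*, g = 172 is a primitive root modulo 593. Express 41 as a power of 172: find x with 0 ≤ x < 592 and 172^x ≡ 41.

Baby-step giant-step with m = ceil(sqrt(592)) = 25.
Baby table (172^j mod 593 for j=0..24):
  0:1  1:172  2:527  3:508  4:205  5:273  6:109  7:365
  8:515  9:223  10:404  11:107  12:21  13:54  14:393  15:587
  16:154  17:396  18:510  19:549  20:141  21:532  22:182  23:468
  24:441
Giant step factor: 172^(-25) ≡ 57 (mod 593).
Scan 41·57^i mod 593 for i = 0, 1, …:
  i=0: 41   i=1: 558   i=2: 377   i=3: 141
Match at i=3, j=20: x = 3·25 + 20 = 95.

95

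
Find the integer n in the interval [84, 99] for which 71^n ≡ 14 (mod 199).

98

Compute 71^84 mod 199 = 28, then multiply by 71 repeatedly:
  71^84=28  71^85=197  71^86=57  71^87=67  71^88=180
  71^89=44  71^90=139  71^91=118  71^92=20  71^93=27
  71^94=126  71^95=190  71^96=157  71^97=3  71^98=14
Found 14 at exponent 98.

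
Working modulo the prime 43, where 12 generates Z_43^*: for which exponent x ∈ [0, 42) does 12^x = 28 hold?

23

Baby-step giant-step with m = ceil(sqrt(42)) = 7.
Baby table (12^j mod 43 for j=0..6):
  0:1  1:12  2:15  3:8  4:10  5:34  6:21
Giant step factor: 12^(-7) ≡ 7 (mod 43).
Scan 28·7^i mod 43 for i = 0, 1, …:
  i=0: 28   i=1: 24   i=2: 39   i=3: 15
Match at i=3, j=2: x = 3·7 + 2 = 23.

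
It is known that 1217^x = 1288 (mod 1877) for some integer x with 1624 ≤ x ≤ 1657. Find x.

1642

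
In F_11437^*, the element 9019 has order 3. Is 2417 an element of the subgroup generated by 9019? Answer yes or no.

yes

⟨9019⟩ has order 3; its elements mod 11437 are {1, 2417, 9019}.
2417 is in this set.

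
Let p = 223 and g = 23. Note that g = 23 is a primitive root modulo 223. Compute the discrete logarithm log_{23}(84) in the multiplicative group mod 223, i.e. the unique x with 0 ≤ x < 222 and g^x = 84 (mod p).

Baby-step giant-step with m = ceil(sqrt(222)) = 15.
Baby table (23^j mod 223 for j=0..14):
  0:1  1:23  2:83  3:125  4:199  5:117  6:15  7:122
  8:130  9:91  10:86  11:194  12:2  13:46  14:166
Giant step factor: 23^(-15) ≡ 190 (mod 223).
Scan 84·190^i mod 223 for i = 0, 1, …:
  i=0: 84   i=1: 127   i=2: 46
Match at i=2, j=13: x = 2·15 + 13 = 43.

43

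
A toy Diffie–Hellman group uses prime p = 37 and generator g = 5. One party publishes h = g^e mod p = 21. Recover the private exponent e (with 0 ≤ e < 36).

Successive powers of 5 modulo 37:
  5^0=1  5^1=5  5^2=25  5^3=14  5^4=33  5^5=17
  5^6=11  5^7=18  5^8=16  5^9=6  5^10=30  5^11=2
  5^12=10  5^13=13  5^14=28  5^15=29  5^16=34  5^17=22
  5^18=36  5^19=32  5^20=12  5^21=23  5^22=4  5^23=20
  5^24=26  5^25=19  5^26=21
So 5^26 ≡ 21 (mod 37), giving e = 26.

26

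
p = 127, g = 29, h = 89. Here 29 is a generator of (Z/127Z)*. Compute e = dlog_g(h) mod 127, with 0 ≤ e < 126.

51

Baby-step giant-step with m = ceil(sqrt(126)) = 12.
Baby table (29^j mod 127 for j=0..11):
  0:1  1:29  2:79  3:5  4:18  5:14  6:25  7:90
  8:70  9:125  10:69  11:96
Giant step factor: 29^(-12) ≡ 38 (mod 127).
Scan 89·38^i mod 127 for i = 0, 1, …:
  i=0: 89   i=1: 80   i=2: 119   i=3: 77
  i=4: 5
Match at i=4, j=3: e = 4·12 + 3 = 51.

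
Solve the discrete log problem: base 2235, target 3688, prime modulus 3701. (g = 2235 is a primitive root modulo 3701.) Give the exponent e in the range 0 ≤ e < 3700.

Baby-step giant-step with m = ceil(sqrt(3700)) = 61.
Baby table (2235^j mod 3701 for j=0..60):
  0:1  1:2235  2:2576  3:2305  4:3584  5:1276  6:2090  7:488
  8:2586  9:2449  10:3437  11:2120  12:920  13:2145  14:1280  15:3628
  16:3390  17:703  18:1981  19:1139  20:3078  21:2872  22:1386  23:3674
  24:2572  25:767  26:682  27:3159  28:2558  29:2786  30:1628  31:497
  32:495  33:3427  34:1976  35:1067  36:1301  37:2450  38:1971  39:995
  40:3225  41:2028  42:2556  43:2017  44:177  45:3289  46:729  47:875
  48:1497  49:91  50:3531  51:1253  52:2499  53:456  54:1385  55:1439
  56:3697  57:2163  58:799  59:1883  60:468
Giant step factor: 2235^(-61) ≡ 3548 (mod 3701).
Scan 3688·3548^i mod 3701 for i = 0, 1, …:
  i=0: 3688   i=1: 1989   i=2: 2866   i=3: 1921
  i=4: 2167   i=5: 1539   i=6: 1397   i=7: 917
  i=8: 337   i=9: 253     …   i=19: 1749
  i=20: 2576
Match at i=20, j=2: e = 20·61 + 2 = 1222.

1222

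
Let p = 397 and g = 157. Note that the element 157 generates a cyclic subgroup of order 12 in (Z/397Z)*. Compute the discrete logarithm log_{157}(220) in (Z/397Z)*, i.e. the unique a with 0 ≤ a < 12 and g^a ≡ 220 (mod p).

Successive powers of 157 modulo 397:
  157^0=1  157^1=157  157^2=35  157^3=334  157^4=34  157^5=177
  157^6=396  157^7=240  157^8=362  157^9=63  157^10=363  157^11=220
So 157^11 ≡ 220 (mod 397), giving a = 11.

11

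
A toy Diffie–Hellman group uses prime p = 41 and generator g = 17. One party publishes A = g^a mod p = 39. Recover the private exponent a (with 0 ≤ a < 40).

22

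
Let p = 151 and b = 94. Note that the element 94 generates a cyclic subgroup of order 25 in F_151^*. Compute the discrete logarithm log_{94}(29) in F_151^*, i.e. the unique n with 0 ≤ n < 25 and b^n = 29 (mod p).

Successive powers of 94 modulo 151:
  94^0=1  94^1=94  94^2=78  94^3=84  94^4=44  94^5=59
  94^6=110  94^7=72  94^8=124  94^9=29
So 94^9 ≡ 29 (mod 151), giving n = 9.

9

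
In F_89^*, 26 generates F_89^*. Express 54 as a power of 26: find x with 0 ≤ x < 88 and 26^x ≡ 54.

5

Successive powers of 26 modulo 89:
  26^0=1  26^1=26  26^2=53  26^3=43  26^4=50  26^5=54
So 26^5 ≡ 54 (mod 89), giving x = 5.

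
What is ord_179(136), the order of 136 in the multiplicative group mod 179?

178

The order of 136 must divide p − 1 = 178 = 2 · 89.
Divisors: 1, 2, 89, 178.
Check each in increasing order: 136^1 ≡ 136;  136^2 ≡ 59;  136^89 ≡ 178;  136^178 ≡ 1.
Smallest exponent giving 1 is 178.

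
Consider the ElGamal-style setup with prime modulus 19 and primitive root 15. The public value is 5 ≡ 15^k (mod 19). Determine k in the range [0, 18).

8

Successive powers of 15 modulo 19:
  15^0=1  15^1=15  15^2=16  15^3=12  15^4=9  15^5=2
  15^6=11  15^7=13  15^8=5
So 15^8 ≡ 5 (mod 19), giving k = 8.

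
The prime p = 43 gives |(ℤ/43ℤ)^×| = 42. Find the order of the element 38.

21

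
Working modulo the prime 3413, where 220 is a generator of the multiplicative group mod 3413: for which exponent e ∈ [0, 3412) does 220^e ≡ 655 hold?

2779

Baby-step giant-step with m = ceil(sqrt(3412)) = 59.
Baby table (220^j mod 3413 for j=0..58):
  0:1  1:220  2:618  3:2853  4:3081  5:2046  6:3017  7:1618
  8:1008  9:3328  10:1778  11:2078  12:3231  13:916  14:153  15:2943
  16:2403  17:3058  18:399  19:2455  20:846  21:1818  22:639  23:647
  24:2407  25:525  26:2871  27:215  28:2931  29:3176  30:2468  31:293
  32:3026  33:185  34:3157  35:1701  36:2203  37:14  38:3080  39:1826
  40:2399  41:2178  42:1340  43:1282  44:2174  45:460  46:2223  47:1001
  48:1788  49:865  50:2585  51:2142  52:246  53:2925  54:1856  55:2173
  56:240  57:1605  58:1561
Giant step factor: 220^(-59) ≡ 520 (mod 3413).
Scan 655·520^i mod 3413 for i = 0, 1, …:
  i=0: 655   i=1: 2713   i=2: 1191   i=3: 1567
  i=4: 2546   i=5: 3089   i=6: 2170   i=7: 2110
  i=8: 1627   i=9: 3029     …   i=46: 78
  i=47: 3017
Match at i=47, j=6: e = 47·59 + 6 = 2779.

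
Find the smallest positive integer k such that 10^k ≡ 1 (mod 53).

13

The order of 10 must divide p − 1 = 52 = 2^2 · 13.
Divisors: 1, 2, 4, 13, 26, 52.
Check each in increasing order: 10^1 ≡ 10;  10^2 ≡ 47;  10^4 ≡ 36;  10^13 ≡ 1.
Smallest exponent giving 1 is 13.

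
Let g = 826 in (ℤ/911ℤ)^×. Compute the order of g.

455

The order of 826 must divide p − 1 = 910 = 2 · 5 · 7 · 13.
Divisors: 1, 2, 5, 7, 10, 13, 14, 26, 35, 65, 70, 91, 130, 182, 455, 910.
Check each in increasing order: 826^1 ≡ 826;  826^2 ≡ 848;  826^5 ≡ 616;  826^7 ≡ 365;  826^10 ≡ 480;  826^13 ≡ 469;  826^14 ≡ 219;  826^26 ≡ 410;  826^35 ≡ 900;  826^65 ≡ 49;  826^70 ≡ 121;  826^91 ≡ 48;  826^130 ≡ 579;  826^182 ≡ 482;  826^455 ≡ 1.
Smallest exponent giving 1 is 455.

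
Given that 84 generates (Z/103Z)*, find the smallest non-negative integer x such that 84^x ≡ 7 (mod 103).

Baby-step giant-step with m = ceil(sqrt(102)) = 11.
Baby table (84^j mod 103 for j=0..10):
  0:1  1:84  2:52  3:42  4:26  5:21  6:13  7:62
  8:58  9:31  10:29
Giant step factor: 84^(-11) ≡ 20 (mod 103).
Scan 7·20^i mod 103 for i = 0, 1, …:
  i=0: 7   i=1: 37   i=2: 19   i=3: 71
  i=4: 81   i=5: 75   i=6: 58
Match at i=6, j=8: x = 6·11 + 8 = 74.

74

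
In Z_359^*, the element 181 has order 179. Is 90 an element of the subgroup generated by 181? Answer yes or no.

yes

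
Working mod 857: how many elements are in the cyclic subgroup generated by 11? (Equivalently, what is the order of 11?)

856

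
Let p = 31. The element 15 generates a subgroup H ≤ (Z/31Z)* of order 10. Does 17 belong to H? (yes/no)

⟨15⟩ has order 10; its elements mod 31 are {1, 2, 4, 8, 15, 16, 23, 27, 29, 30}.
17 is not in this set.

no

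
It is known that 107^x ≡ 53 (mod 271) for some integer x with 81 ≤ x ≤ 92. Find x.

88

Compute 107^81 mod 271 = 84, then multiply by 107 repeatedly:
  107^81=84  107^82=45  107^83=208  107^84=34  107^85=115
  107^86=110  107^87=117  107^88=53
Found 53 at exponent 88.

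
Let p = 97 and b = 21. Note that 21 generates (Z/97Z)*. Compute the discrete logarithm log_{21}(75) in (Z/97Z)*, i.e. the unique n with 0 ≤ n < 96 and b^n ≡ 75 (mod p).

72

Baby-step giant-step with m = ceil(sqrt(96)) = 10.
Baby table (21^j mod 97 for j=0..9):
  0:1  1:21  2:53  3:46  4:93  5:13  6:79  7:10
  8:16  9:45
Giant step factor: 21^(-10) ≡ 31 (mod 97).
Scan 75·31^i mod 97 for i = 0, 1, …:
  i=0: 75   i=1: 94   i=2: 4   i=3: 27
  i=4: 61   i=5: 48   i=6: 33   i=7: 53
Match at i=7, j=2: n = 7·10 + 2 = 72.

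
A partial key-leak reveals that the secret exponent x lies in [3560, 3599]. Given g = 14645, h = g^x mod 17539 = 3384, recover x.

3572

Compute 14645^3560 mod 17539 = 8913, then multiply by 14645 repeatedly:
  14645^3560=8913  14645^3561=5647  14645^3562=3930  14645^3563=9391  14645^3564=7896
  14645^3565=2293  14645^3566=11339  14645^3567=403  14645^3568=8831  14645^3569=14948
  14645^3570=9201  14645^3571=14047  14645^3572=3384
Found 3384 at exponent 3572.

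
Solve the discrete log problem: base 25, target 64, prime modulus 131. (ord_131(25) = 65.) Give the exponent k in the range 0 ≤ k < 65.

58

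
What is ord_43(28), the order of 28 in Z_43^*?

The order of 28 must divide p − 1 = 42 = 2 · 3 · 7.
Divisors: 1, 2, 3, 6, 7, 14, 21, 42.
Check each in increasing order: 28^1 ≡ 28;  28^2 ≡ 10;  28^3 ≡ 22;  28^6 ≡ 11;  28^7 ≡ 7;  28^14 ≡ 6;  28^21 ≡ 42;  28^42 ≡ 1.
Smallest exponent giving 1 is 42.

42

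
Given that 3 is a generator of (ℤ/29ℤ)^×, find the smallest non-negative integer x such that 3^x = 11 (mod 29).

5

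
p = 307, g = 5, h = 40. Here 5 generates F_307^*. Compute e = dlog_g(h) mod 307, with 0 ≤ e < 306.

280

Baby-step giant-step with m = ceil(sqrt(306)) = 18.
Baby table (5^j mod 307 for j=0..17):
  0:1  1:5  2:25  3:125  4:11  5:55  6:275  7:147
  8:121  9:298  10:262  11:82  12:103  13:208  14:119  15:288
  16:212  17:139
Giant step factor: 5^(-18) ≡ 235 (mod 307).
Scan 40·235^i mod 307 for i = 0, 1, …:
  i=0: 40   i=1: 190   i=2: 135   i=3: 104
  i=4: 187   i=5: 44   i=6: 209   i=7: 302
  i=8: 53   i=9: 175     …   i=14: 39
  i=15: 262
Match at i=15, j=10: e = 15·18 + 10 = 280.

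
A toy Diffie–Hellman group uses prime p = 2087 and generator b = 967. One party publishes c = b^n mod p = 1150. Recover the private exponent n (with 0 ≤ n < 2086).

674

Baby-step giant-step with m = ceil(sqrt(2086)) = 46.
Baby table (967^j mod 2087 for j=0..45):
  0:1  1:967  2:113  3:747  4:247  5:931  6:780  7:853
  8:486  9:387  10:656  11:1991  12:1083  13:1674  14:1333  15:1332
  16:365  17:252  18:1592  19:1345  20:414  21:1721  22:868  23:382
  24:2082  25:1426  26:1522  27:439  28:852  29:1606  30:274  31:1996
  32:1744  33:152  34:894  35:480  36:846  37:2065  38:1683  39:1688
  40:262  41:827  42:388  43:1623  44:17  45:1830
Giant step factor: 967^(-46) ≡ 88 (mod 2087).
Scan 1150·88^i mod 2087 for i = 0, 1, …:
  i=0: 1150   i=1: 1024   i=2: 371   i=3: 1343
  i=4: 1312   i=5: 671   i=6: 612   i=7: 1681
  i=8: 1838   i=9: 1045     …   i=13: 430
  i=14: 274
Match at i=14, j=30: n = 14·46 + 30 = 674.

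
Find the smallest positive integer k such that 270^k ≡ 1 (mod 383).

382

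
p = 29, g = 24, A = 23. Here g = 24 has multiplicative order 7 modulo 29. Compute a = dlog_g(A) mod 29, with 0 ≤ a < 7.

Successive powers of 24 modulo 29:
  24^0=1  24^1=24  24^2=25  24^3=20  24^4=16  24^5=7
  24^6=23
So 24^6 ≡ 23 (mod 29), giving a = 6.

6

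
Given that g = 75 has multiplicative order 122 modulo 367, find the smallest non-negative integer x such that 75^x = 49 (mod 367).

Baby-step giant-step with m = ceil(sqrt(122)) = 12.
Baby table (75^j mod 367 for j=0..11):
  0:1  1:75  2:120  3:192  4:87  5:286  6:164  7:189
  8:229  9:293  10:322  11:295
Giant step factor: 75^(-12) ≡ 7 (mod 367).
Scan 49·7^i mod 367 for i = 0, 1, …:
  i=0: 49   i=1: 343   i=2: 199   i=3: 292
  i=4: 209   i=5: 362   i=6: 332   i=7: 122
  i=8: 120
Match at i=8, j=2: x = 8·12 + 2 = 98.

98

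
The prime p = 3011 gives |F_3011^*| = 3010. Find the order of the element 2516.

3010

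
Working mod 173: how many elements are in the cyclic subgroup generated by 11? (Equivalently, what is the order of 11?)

The order of 11 must divide p − 1 = 172 = 2^2 · 43.
Divisors: 1, 2, 4, 43, 86, 172.
Check each in increasing order: 11^1 ≡ 11;  11^2 ≡ 121;  11^4 ≡ 109;  11^43 ≡ 93;  11^86 ≡ 172;  11^172 ≡ 1.
Smallest exponent giving 1 is 172.

172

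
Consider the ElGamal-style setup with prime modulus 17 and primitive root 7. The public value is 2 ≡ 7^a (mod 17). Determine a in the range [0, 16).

Successive powers of 7 modulo 17:
  7^0=1  7^1=7  7^2=15  7^3=3  7^4=4  7^5=11
  7^6=9  7^7=12  7^8=16  7^9=10  7^10=2
So 7^10 ≡ 2 (mod 17), giving a = 10.

10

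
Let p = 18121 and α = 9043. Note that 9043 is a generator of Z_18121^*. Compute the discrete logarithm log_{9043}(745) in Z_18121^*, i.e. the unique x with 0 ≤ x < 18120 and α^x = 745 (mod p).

Baby-step giant-step with m = ceil(sqrt(18120)) = 135.
Baby table (9043^j mod 18121 for j=0..134):
  0:1  1:9043  2:13897  3:1436  4:11112  5:4871  6:14423  7:10352
  8:50  9:17246  10:6252  11:17437  12:11970  13:7977  14:14431  15:10212
  16:2500  17:10613  18:4543  19:2042  20:507  21:188  22:14831  23:3212
  24:16274  25:5141  26:9698  27:11495  28:7229  29:9400  30:16710  31:15632
  32:16376  33:3356  34:13754  35:12999  36:17151  37:16975  38:1934  39:2397
  40:3355  41:4711  42:17223  43:15715  44:5863  45:15184  46:6095  47:11124
  48:4661  49:18098  50:9463  51:6547  52:3214  53:16239  54:14814  55:12570
  56:15598  57:16971  58:2004  59:1172  60:15732  61:14626  62:15860  63:12386
  64:697  65:14984  66:9595  67:4237  68:7397  69:6460  70:13797  71:3186
  72:16729  73:6239  74:8604  75:12519  76:7430  77:14943  78:1252  79:14332
  80:2884  81:3893  82:13417  83:9836  84:9080  85:4189  86:8237  87:9881
  88:17353  89:13440  90:373  91:2533  92:975  93:10119  94:13188  95:4783
  96:15963  97:1523  98:529  99:17924  100:12508  101:16683  102:7044  103:3577
  104:826  105:3666  106:8329  107:8271  108:9286  109:584  110:7901  111:15761
  112:5058  113:2090  114:17788  115:14888  116:11275  117:11079  118:14509  119:8847
  120:17327  121:13895  122:1471  123:1439  124:1999  125:10320  126:610  127:7446
  128:14663  129:6152  130:1066  131:17587  132:9345  133:8612  134:12379
Giant step factor: 9043^(-135) ≡ 10636 (mod 18121).
Scan 745·10636^i mod 18121 for i = 0, 1, …:
  i=0: 745   i=1: 4943   i=2: 4727   i=3: 8718
  i=4: 17612   i=5: 4455   i=6: 15086   i=7: 11362
  i=8: 15404   i=9: 4983     …   i=98: 9880
  i=99: 1
Match at i=99, j=0: x = 99·135 + 0 = 13365.

13365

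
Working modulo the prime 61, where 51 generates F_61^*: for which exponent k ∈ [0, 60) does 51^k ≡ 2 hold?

17

Baby-step giant-step with m = ceil(sqrt(60)) = 8.
Baby table (51^j mod 61 for j=0..7):
  0:1  1:51  2:39  3:37  4:57  5:40  6:27  7:35
Giant step factor: 51^(-8) ≡ 42 (mod 61).
Scan 2·42^i mod 61 for i = 0, 1, …:
  i=0: 2   i=1: 23   i=2: 51
Match at i=2, j=1: k = 2·8 + 1 = 17.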